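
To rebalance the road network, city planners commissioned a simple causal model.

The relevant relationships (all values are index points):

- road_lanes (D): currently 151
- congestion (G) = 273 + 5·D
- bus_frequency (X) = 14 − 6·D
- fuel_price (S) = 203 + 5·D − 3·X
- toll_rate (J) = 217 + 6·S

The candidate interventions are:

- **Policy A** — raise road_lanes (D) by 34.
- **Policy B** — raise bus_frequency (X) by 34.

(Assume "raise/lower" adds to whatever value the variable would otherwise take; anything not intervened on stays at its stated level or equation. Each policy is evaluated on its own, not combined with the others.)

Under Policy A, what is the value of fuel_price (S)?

4416

Policy A (D + 34):
  D = 151 + 34 = 185
  X = 14 − 6·185 = -1096
  S = 203 + 5·185 − 3·(-1096) = 4416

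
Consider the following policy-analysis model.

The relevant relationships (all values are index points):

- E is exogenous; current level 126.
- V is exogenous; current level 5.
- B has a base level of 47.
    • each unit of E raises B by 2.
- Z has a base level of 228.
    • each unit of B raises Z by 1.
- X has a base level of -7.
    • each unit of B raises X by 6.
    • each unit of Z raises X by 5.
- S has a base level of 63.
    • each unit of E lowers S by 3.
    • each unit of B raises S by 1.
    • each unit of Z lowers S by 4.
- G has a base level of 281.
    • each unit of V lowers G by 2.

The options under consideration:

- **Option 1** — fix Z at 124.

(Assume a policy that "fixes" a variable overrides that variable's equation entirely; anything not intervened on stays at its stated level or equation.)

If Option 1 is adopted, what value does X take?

Option 1 (Z := 124):
  E = 126
  B = 47 + 2·126 = 299
  Z = 124
  X = -7 + 6·299 + 5·124 = 2407

2407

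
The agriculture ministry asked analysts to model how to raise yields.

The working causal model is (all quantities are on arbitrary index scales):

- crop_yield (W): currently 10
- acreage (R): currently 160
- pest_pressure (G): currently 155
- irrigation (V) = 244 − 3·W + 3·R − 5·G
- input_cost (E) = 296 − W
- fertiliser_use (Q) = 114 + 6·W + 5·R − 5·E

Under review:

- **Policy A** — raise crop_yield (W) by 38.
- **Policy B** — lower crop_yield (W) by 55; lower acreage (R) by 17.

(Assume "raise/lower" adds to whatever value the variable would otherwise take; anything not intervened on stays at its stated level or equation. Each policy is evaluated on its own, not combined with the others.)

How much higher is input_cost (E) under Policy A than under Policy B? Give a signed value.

Policy A (W + 38):
  W = 10 + 38 = 48
  E = 296 − 48 = 248
Policy B (W − 55, R − 17):
  W = 10 − 55 = -45
  E = 296 − (-45) = 341
E: 248 − 341 = -93

-93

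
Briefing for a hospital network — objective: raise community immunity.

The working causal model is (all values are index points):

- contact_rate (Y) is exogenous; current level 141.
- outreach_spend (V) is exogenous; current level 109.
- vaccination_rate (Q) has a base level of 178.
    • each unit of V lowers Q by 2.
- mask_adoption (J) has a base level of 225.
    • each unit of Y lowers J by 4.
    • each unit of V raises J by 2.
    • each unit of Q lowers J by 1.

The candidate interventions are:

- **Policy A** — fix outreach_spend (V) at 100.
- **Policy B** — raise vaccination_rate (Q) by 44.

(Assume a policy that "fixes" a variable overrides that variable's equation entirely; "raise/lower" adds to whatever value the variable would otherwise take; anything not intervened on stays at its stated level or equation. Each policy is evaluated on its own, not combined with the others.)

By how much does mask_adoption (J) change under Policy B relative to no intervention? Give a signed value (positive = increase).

-44

Baseline:
  Y = 141
  V = 109
  Q = 178 − 2·109 = -40
  J = 225 − 4·141 + 2·109 − (-40) = -81
Policy B (Q + 44):
  Y = 141
  V = 109
  Q = 178 − 2·109 (+44 from intervention) = 4
  J = 225 − 4·141 + 2·109 − 4 = -125
Change in J: -125 − (-81) = -44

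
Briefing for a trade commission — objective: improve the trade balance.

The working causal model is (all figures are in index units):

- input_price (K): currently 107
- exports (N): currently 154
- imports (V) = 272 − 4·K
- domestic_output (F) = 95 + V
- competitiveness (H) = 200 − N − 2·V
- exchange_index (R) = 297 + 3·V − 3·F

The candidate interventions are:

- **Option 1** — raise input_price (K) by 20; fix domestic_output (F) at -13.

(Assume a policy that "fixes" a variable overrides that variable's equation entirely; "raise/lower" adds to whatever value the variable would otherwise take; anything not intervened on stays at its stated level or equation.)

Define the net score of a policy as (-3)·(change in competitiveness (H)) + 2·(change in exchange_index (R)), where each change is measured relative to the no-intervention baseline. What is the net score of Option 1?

Baseline:
  K = 107
  N = 154
  V = 272 − 4·107 = -156
  F = 95 + (-156) = -61
  H = 200 − 154 − 2·(-156) = 358
  R = 297 + 3·(-156) − 3·(-61) = 12
Option 1 (K + 20, F := -13):
  K = 107 + 20 = 127
  N = 154
  V = 272 − 4·127 = -236
  F = -13
  H = 200 − 154 − 2·(-236) = 518
  R = 297 + 3·(-236) − 3·(-13) = -372
ΔH = 518 − 358 = 160; ΔR = -372 − 12 = -384
Score = (-3)·160 + 2·(-384) = -1248

-1248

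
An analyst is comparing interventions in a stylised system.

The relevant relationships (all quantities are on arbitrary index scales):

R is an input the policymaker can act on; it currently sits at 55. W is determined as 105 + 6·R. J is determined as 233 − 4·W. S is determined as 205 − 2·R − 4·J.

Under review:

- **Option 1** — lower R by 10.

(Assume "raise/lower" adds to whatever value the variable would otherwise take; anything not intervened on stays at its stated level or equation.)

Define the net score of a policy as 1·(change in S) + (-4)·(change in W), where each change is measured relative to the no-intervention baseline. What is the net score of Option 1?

-700

Baseline:
  R = 55
  W = 105 + 6·55 = 435
  J = 233 − 4·435 = -1507
  S = 205 − 2·55 − 4·(-1507) = 6123
Option 1 (R − 10):
  R = 55 − 10 = 45
  W = 105 + 6·45 = 375
  J = 233 − 4·375 = -1267
  S = 205 − 2·45 − 4·(-1267) = 5183
ΔS = 5183 − 6123 = -940; ΔW = 375 − 435 = -60
Score = 1·(-940) + (-4)·(-60) = -700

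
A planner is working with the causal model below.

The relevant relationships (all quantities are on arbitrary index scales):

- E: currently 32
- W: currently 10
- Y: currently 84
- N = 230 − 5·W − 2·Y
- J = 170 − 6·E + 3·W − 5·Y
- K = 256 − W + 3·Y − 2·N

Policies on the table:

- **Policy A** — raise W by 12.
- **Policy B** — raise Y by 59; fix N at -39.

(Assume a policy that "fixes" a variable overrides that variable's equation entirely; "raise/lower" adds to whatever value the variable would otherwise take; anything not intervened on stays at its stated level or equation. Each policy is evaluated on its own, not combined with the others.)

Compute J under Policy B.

Policy B (Y + 59, N := -39):
  E = 32
  W = 10
  Y = 84 + 59 = 143
  J = 170 − 6·32 + 3·10 − 5·143 = -707

-707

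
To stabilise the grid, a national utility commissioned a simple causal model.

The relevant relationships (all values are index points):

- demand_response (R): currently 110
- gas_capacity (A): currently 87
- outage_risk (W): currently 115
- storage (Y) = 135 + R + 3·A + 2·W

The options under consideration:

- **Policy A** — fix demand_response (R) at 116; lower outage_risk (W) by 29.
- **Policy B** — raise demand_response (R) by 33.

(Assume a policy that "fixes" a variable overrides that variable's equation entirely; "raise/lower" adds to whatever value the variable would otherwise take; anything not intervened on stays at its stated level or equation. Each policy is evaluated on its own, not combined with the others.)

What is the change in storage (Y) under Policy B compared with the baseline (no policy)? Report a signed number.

33

Baseline:
  R = 110
  A = 87
  W = 115
  Y = 135 + 110 + 3·87 + 2·115 = 736
Policy B (R + 33):
  R = 110 + 33 = 143
  A = 87
  W = 115
  Y = 135 + 143 + 3·87 + 2·115 = 769
Change in Y: 769 − 736 = 33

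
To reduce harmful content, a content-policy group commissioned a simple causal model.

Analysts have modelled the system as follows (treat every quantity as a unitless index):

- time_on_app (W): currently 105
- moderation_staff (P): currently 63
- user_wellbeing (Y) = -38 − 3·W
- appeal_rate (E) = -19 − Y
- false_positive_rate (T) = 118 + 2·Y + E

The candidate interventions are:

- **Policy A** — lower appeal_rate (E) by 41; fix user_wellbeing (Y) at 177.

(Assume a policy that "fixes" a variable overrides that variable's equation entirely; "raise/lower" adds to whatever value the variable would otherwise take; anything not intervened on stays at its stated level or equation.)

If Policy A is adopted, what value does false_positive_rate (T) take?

Policy A (E − 41, Y := 177):
  W = 105
  Y = 177
  E = -19 − 177 (−41 from intervention) = -237
  T = 118 + 2·177 + (-237) = 235

235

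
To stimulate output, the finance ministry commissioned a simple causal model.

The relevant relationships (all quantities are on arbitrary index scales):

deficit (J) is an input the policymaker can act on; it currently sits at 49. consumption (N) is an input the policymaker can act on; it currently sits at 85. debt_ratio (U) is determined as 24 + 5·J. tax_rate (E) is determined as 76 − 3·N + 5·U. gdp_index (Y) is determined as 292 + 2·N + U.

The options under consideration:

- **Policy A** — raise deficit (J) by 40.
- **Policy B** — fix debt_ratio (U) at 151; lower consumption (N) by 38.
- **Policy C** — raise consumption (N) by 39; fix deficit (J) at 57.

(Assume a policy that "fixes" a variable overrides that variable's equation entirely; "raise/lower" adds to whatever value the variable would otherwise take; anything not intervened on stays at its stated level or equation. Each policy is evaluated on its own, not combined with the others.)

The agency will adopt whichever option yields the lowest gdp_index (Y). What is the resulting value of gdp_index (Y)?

537

Policy A (J + 40):
  J = 49 + 40 = 89
  N = 85
  U = 24 + 5·89 = 469
  Y = 292 + 2·85 + 469 = 931
Policy B (U := 151, N − 38):
  J = 49
  N = 85 − 38 = 47
  U = 151
  Y = 292 + 2·47 + 151 = 537
Policy C (N + 39, J := 57):
  J = 57
  N = 85 + 39 = 124
  U = 24 + 5·57 = 309
  Y = 292 + 2·124 + 309 = 849
Comparing — Policy A: Y=931, Policy B: Y=537, Policy C: Y=849. Lowest is 537 (Policy B).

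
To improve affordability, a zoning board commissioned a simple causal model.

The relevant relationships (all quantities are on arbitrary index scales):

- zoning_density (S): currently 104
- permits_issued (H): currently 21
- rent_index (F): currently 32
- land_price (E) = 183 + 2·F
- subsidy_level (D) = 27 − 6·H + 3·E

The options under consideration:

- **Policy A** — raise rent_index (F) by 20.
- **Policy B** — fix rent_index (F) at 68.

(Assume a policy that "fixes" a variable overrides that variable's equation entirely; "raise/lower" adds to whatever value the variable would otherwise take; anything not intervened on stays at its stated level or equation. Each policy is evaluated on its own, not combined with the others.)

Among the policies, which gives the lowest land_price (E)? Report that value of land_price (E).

Policy A (F + 20):
  F = 32 + 20 = 52
  E = 183 + 2·52 = 287
Policy B (F := 68):
  F = 68
  E = 183 + 2·68 = 319
Comparing — Policy A: E=287, Policy B: E=319. Lowest is 287 (Policy A).

287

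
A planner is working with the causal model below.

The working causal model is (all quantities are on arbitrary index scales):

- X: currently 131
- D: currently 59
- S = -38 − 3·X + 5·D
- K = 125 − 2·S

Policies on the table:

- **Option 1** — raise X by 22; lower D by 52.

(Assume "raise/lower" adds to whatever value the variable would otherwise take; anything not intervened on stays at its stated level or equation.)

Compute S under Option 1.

Option 1 (X + 22, D − 52):
  X = 131 + 22 = 153
  D = 59 − 52 = 7
  S = -38 − 3·153 + 5·7 = -462

-462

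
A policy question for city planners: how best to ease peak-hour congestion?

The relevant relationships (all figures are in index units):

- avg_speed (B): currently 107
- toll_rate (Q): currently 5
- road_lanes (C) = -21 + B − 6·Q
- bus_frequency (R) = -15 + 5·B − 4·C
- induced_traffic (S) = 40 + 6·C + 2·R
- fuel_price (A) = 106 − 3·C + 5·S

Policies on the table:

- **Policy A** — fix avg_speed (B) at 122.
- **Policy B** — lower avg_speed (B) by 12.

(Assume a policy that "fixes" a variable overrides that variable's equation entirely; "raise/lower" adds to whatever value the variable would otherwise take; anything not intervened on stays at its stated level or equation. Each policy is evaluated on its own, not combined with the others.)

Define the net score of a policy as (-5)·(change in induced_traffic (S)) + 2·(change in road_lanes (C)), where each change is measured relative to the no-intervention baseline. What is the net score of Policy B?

Baseline:
  B = 107
  Q = 5
  C = -21 + 107 − 6·5 = 56
  R = -15 + 5·107 − 4·56 = 296
  S = 40 + 6·56 + 2·296 = 968
Policy B (B − 12):
  B = 107 − 12 = 95
  Q = 5
  C = -21 + 95 − 6·5 = 44
  R = -15 + 5·95 − 4·44 = 284
  S = 40 + 6·44 + 2·284 = 872
ΔS = 872 − 968 = -96; ΔC = 44 − 56 = -12
Score = (-5)·(-96) + 2·(-12) = 456

456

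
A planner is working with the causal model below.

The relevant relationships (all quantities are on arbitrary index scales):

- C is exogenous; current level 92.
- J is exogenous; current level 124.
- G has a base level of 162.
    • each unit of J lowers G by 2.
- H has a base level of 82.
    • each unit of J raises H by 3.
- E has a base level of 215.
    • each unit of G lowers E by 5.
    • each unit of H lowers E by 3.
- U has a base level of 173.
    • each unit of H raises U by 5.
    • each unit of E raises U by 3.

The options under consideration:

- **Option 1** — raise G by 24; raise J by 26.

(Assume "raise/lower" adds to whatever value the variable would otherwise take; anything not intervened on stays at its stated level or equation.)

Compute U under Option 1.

400

Option 1 (G + 24, J + 26):
  J = 124 + 26 = 150
  G = 162 − 2·150 (+24 from intervention) = -114
  H = 82 + 3·150 = 532
  E = 215 − 5·(-114) − 3·532 = -811
  U = 173 + 5·532 + 3·(-811) = 400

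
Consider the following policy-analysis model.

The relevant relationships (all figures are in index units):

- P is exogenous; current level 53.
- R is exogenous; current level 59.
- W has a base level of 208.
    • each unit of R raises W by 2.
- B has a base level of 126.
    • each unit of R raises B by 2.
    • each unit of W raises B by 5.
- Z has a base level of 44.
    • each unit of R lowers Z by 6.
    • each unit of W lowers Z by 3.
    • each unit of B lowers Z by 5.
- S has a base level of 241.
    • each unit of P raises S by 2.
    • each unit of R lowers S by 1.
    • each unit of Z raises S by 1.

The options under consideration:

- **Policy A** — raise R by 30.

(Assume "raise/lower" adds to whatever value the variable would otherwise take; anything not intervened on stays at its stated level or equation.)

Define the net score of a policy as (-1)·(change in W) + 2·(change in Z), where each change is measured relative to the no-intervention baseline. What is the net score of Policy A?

Baseline:
  R = 59
  W = 208 + 2·59 = 326
  B = 126 + 2·59 + 5·326 = 1874
  Z = 44 − 6·59 − 3·326 − 5·1874 = -10658
Policy A (R + 30):
  R = 59 + 30 = 89
  W = 208 + 2·89 = 386
  B = 126 + 2·89 + 5·386 = 2234
  Z = 44 − 6·89 − 3·386 − 5·2234 = -12818
ΔW = 386 − 326 = 60; ΔZ = -12818 − (-10658) = -2160
Score = (-1)·60 + 2·(-2160) = -4380

-4380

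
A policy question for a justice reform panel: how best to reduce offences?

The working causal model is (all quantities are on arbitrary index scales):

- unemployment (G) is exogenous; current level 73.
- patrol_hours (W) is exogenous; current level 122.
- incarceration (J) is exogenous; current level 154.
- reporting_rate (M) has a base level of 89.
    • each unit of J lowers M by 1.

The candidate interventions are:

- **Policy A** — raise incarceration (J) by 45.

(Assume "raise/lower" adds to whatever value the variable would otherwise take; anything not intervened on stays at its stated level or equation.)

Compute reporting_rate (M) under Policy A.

Policy A (J + 45):
  J = 154 + 45 = 199
  M = 89 − 199 = -110

-110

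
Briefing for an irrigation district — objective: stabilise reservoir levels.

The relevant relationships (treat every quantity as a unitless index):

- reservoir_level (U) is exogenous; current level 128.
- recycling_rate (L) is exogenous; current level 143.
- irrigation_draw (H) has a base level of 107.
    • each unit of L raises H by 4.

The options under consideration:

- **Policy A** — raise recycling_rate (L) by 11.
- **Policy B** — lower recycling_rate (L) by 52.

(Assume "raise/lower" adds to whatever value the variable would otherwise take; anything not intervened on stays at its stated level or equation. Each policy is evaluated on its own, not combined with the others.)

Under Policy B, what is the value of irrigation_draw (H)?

471

Policy B (L − 52):
  L = 143 − 52 = 91
  H = 107 + 4·91 = 471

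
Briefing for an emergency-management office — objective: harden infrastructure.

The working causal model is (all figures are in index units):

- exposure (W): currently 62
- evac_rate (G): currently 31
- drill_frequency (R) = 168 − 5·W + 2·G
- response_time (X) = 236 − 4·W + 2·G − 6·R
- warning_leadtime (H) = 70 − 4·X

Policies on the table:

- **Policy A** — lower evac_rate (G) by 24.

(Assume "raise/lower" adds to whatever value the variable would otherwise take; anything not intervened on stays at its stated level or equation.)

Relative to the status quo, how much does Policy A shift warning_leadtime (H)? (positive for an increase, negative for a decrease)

Baseline:
  W = 62
  G = 31
  R = 168 − 5·62 + 2·31 = -80
  X = 236 − 4·62 + 2·31 − 6·(-80) = 530
  H = 70 − 4·530 = -2050
Policy A (G − 24):
  W = 62
  G = 31 − 24 = 7
  R = 168 − 5·62 + 2·7 = -128
  X = 236 − 4·62 + 2·7 − 6·(-128) = 770
  H = 70 − 4·770 = -3010
Change in H: -3010 − (-2050) = -960

-960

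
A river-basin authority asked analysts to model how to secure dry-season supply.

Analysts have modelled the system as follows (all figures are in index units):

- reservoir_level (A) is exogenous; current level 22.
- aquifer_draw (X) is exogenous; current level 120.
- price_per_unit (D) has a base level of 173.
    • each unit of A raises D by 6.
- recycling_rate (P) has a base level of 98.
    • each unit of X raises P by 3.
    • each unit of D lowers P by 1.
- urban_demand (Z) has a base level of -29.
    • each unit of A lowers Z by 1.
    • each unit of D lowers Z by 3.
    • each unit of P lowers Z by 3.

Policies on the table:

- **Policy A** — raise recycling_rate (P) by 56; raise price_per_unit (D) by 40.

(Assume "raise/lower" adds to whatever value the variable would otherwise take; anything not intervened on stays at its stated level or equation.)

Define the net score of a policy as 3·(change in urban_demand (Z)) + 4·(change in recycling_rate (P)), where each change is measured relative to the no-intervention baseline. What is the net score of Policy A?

Baseline:
  A = 22
  X = 120
  D = 173 + 6·22 = 305
  P = 98 + 3·120 − 305 = 153
  Z = -29 − 22 − 3·305 − 3·153 = -1425
Policy A (P + 56, D + 40):
  A = 22
  X = 120
  D = 173 + 6·22 (+40 from intervention) = 345
  P = 98 + 3·120 − 345 (+56 from intervention) = 169
  Z = -29 − 22 − 3·345 − 3·169 = -1593
ΔZ = -1593 − (-1425) = -168; ΔP = 169 − 153 = 16
Score = 3·(-168) + 4·16 = -440

-440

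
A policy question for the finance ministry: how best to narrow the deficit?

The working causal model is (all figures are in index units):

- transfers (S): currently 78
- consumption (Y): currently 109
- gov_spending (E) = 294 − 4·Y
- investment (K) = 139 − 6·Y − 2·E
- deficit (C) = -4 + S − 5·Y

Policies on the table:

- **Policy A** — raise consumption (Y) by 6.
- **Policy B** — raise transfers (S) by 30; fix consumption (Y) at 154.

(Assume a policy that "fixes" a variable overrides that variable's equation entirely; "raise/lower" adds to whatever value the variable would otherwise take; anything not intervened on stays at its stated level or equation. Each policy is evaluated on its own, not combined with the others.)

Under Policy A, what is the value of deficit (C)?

Policy A (Y + 6):
  S = 78
  Y = 109 + 6 = 115
  C = -4 + 78 − 5·115 = -501

-501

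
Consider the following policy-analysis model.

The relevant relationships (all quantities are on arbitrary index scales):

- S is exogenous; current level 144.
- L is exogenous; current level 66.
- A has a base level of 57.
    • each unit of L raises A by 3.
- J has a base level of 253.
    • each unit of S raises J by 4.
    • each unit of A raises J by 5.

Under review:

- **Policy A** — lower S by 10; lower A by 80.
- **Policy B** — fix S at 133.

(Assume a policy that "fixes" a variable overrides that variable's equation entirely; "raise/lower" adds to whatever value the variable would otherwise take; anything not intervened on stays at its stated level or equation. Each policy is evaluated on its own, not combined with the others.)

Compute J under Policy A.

Policy A (S − 10, A − 80):
  S = 144 − 10 = 134
  L = 66
  A = 57 + 3·66 (−80 from intervention) = 175
  J = 253 + 4·134 + 5·175 = 1664

1664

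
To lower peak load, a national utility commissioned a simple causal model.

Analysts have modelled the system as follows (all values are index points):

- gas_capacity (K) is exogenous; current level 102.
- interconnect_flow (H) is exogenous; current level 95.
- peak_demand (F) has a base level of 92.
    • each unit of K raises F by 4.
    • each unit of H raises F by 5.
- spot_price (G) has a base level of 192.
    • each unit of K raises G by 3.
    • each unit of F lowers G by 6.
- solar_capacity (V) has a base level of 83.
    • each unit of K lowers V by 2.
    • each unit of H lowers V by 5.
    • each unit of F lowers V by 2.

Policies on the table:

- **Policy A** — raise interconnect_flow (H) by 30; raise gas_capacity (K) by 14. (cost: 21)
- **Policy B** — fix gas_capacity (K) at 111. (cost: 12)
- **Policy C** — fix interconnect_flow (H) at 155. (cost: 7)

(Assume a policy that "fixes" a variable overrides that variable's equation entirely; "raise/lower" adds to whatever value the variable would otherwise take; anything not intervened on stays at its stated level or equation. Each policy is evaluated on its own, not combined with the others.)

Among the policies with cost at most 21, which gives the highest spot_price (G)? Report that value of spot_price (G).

-5541

Policy A (H + 30, K + 14):
  K = 102 + 14 = 116
  H = 95 + 30 = 125
  F = 92 + 4·116 + 5·125 = 1181
  G = 192 + 3·116 − 6·1181 = -6546
Policy B (K := 111):
  K = 111
  H = 95
  F = 92 + 4·111 + 5·95 = 1011
  G = 192 + 3·111 − 6·1011 = -5541
Policy C (H := 155):
  K = 102
  H = 155
  F = 92 + 4·102 + 5·155 = 1275
  G = 192 + 3·102 − 6·1275 = -7152
Comparing — Policy A: G=-6546, Policy B: G=-5541, Policy C: G=-7152. Highest is -5541 (Policy B).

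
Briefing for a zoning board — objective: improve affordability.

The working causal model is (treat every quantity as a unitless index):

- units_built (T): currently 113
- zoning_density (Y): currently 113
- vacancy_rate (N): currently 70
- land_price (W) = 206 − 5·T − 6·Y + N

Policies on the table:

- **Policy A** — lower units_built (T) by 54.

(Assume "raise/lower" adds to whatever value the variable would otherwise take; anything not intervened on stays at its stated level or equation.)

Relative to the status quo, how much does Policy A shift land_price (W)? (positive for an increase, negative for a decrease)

Baseline:
  T = 113
  Y = 113
  N = 70
  W = 206 − 5·113 − 6·113 + 70 = -967
Policy A (T − 54):
  T = 113 − 54 = 59
  Y = 113
  N = 70
  W = 206 − 5·59 − 6·113 + 70 = -697
Change in W: -697 − (-967) = 270

270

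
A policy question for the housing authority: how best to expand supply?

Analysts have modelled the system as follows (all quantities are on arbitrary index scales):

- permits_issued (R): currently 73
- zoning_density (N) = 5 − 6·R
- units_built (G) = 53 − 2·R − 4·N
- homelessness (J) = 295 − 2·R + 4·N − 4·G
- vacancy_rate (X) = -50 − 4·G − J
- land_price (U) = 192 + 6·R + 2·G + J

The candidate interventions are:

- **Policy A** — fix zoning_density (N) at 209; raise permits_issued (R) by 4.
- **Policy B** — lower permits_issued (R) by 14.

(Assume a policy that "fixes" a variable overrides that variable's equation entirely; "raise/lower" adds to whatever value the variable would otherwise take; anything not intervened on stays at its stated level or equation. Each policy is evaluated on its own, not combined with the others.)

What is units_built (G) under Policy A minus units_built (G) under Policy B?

-2268

Policy A (N := 209, R + 4):
  R = 73 + 4 = 77
  N = 209
  G = 53 − 2·77 − 4·209 = -937
Policy B (R − 14):
  R = 73 − 14 = 59
  N = 5 − 6·59 = -349
  G = 53 − 2·59 − 4·(-349) = 1331
G: -937 − 1331 = -2268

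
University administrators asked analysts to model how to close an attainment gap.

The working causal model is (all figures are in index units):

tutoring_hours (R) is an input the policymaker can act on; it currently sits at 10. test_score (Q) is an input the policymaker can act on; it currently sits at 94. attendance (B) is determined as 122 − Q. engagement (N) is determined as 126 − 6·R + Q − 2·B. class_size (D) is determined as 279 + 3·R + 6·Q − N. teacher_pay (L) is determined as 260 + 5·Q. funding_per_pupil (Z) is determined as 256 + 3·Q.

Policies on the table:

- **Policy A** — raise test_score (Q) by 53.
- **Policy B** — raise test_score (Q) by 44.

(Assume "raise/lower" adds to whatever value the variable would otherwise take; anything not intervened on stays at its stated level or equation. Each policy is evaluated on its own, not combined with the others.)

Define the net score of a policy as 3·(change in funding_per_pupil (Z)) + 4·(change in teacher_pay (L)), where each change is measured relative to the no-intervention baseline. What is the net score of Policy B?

Baseline:
  Q = 94
  L = 260 + 5·94 = 730
  Z = 256 + 3·94 = 538
Policy B (Q + 44):
  Q = 94 + 44 = 138
  L = 260 + 5·138 = 950
  Z = 256 + 3·138 = 670
ΔZ = 670 − 538 = 132; ΔL = 950 − 730 = 220
Score = 3·132 + 4·220 = 1276

1276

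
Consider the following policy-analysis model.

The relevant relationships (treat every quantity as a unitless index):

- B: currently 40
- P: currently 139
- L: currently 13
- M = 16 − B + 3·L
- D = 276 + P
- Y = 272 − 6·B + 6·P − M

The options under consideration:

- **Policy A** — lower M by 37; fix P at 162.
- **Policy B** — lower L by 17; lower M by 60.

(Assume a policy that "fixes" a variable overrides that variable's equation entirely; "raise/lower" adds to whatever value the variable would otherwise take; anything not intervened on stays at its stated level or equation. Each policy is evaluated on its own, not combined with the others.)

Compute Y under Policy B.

Policy B (L − 17, M − 60):
  B = 40
  P = 139
  L = 13 − 17 = -4
  M = 16 − 40 + 3·(-4) (−60 from intervention) = -96
  Y = 272 − 6·40 + 6·139 − (-96) = 962

962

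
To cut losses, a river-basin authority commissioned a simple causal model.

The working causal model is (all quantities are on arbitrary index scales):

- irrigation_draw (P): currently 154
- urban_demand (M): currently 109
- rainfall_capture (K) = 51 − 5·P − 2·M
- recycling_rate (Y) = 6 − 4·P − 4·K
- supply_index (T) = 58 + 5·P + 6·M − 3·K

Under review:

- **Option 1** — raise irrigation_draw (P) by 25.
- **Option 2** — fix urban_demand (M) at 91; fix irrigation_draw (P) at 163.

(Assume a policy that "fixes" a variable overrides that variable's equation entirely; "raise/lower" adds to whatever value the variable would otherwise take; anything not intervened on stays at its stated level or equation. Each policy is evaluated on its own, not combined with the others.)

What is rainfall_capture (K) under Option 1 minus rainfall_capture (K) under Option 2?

-116

Option 1 (P + 25):
  P = 154 + 25 = 179
  M = 109
  K = 51 − 5·179 − 2·109 = -1062
Option 2 (M := 91, P := 163):
  P = 163
  M = 91
  K = 51 − 5·163 − 2·91 = -946
K: -1062 − (-946) = -116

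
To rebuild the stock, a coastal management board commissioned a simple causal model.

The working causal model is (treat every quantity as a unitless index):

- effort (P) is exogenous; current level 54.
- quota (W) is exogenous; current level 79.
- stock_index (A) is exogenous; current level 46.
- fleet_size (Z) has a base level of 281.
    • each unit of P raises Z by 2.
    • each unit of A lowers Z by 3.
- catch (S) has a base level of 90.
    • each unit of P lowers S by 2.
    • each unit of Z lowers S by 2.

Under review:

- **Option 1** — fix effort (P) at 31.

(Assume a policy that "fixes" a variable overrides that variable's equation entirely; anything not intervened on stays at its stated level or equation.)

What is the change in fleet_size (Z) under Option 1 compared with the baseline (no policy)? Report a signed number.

Baseline:
  P = 54
  A = 46
  Z = 281 + 2·54 − 3·46 = 251
Option 1 (P := 31):
  P = 31
  A = 46
  Z = 281 + 2·31 − 3·46 = 205
Change in Z: 205 − 251 = -46

-46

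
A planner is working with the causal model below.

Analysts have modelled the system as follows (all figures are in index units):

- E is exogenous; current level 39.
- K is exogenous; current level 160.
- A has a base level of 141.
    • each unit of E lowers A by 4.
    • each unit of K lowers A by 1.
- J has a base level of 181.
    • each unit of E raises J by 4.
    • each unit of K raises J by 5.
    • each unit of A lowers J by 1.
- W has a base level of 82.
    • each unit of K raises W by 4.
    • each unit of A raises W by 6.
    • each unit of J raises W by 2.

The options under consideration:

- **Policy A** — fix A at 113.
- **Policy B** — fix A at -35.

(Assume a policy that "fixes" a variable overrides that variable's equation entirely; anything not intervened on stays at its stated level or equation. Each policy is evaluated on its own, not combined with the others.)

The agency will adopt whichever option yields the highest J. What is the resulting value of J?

Policy A (A := 113):
  E = 39
  K = 160
  A = 113
  J = 181 + 4·39 + 5·160 − 113 = 1024
Policy B (A := -35):
  E = 39
  K = 160
  A = -35
  J = 181 + 4·39 + 5·160 − (-35) = 1172
Comparing — Policy A: J=1024, Policy B: J=1172. Highest is 1172 (Policy B).

1172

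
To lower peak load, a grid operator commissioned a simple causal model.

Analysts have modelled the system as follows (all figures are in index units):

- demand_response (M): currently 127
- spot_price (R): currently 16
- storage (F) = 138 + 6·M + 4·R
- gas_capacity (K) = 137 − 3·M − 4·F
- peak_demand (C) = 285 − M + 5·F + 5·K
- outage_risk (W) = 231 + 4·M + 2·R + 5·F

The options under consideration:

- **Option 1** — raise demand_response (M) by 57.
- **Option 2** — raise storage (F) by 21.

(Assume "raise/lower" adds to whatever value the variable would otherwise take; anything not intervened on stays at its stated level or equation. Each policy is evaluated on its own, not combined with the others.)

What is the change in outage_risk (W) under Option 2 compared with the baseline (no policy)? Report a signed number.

105

Baseline:
  M = 127
  R = 16
  F = 138 + 6·127 + 4·16 = 964
  W = 231 + 4·127 + 2·16 + 5·964 = 5591
Option 2 (F + 21):
  M = 127
  R = 16
  F = 138 + 6·127 + 4·16 (+21 from intervention) = 985
  W = 231 + 4·127 + 2·16 + 5·985 = 5696
Change in W: 5696 − 5591 = 105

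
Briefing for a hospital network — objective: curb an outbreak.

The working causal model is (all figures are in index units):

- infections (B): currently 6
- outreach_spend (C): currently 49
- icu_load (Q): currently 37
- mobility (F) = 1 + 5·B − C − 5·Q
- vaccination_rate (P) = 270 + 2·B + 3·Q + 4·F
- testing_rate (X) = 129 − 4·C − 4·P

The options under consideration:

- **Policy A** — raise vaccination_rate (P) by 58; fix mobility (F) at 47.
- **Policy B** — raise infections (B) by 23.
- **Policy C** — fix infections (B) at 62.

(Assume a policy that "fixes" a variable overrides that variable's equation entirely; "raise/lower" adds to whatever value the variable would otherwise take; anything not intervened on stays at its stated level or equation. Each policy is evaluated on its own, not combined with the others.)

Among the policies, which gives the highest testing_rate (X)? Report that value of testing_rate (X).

-415

Policy A (P + 58, F := 47):
  B = 6
  C = 49
  Q = 37
  F = 47
  P = 270 + 2·6 + 3·37 + 4·47 (+58 from intervention) = 639
  X = 129 − 4·49 − 4·639 = -2623
Policy B (B + 23):
  B = 6 + 23 = 29
  C = 49
  Q = 37
  F = 1 + 5·29 − 49 − 5·37 = -88
  P = 270 + 2·29 + 3·37 + 4·(-88) = 87
  X = 129 − 4·49 − 4·87 = -415
Policy C (B := 62):
  B = 62
  C = 49
  Q = 37
  F = 1 + 5·62 − 49 − 5·37 = 77
  P = 270 + 2·62 + 3·37 + 4·77 = 813
  X = 129 − 4·49 − 4·813 = -3319
Comparing — Policy A: X=-2623, Policy B: X=-415, Policy C: X=-3319. Highest is -415 (Policy B).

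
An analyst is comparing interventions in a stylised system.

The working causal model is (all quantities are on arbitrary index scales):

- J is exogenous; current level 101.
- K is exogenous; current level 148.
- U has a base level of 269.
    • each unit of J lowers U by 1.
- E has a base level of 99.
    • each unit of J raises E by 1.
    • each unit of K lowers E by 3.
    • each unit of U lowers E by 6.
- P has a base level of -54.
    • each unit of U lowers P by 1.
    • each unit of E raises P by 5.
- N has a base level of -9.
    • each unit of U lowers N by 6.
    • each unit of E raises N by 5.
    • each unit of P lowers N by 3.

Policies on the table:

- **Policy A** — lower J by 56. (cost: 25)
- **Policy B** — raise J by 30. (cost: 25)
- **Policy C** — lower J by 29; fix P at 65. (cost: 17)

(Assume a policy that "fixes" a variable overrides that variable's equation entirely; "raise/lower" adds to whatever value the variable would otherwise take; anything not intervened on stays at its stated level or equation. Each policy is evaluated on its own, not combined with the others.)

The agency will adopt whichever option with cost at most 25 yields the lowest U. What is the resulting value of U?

Policy A (J − 56):
  J = 101 − 56 = 45
  U = 269 − 45 = 224
Policy B (J + 30):
  J = 101 + 30 = 131
  U = 269 − 131 = 138
Policy C (J − 29, P := 65):
  J = 101 − 29 = 72
  U = 269 − 72 = 197
Comparing — Policy A: U=224, Policy B: U=138, Policy C: U=197. Lowest is 138 (Policy B).

138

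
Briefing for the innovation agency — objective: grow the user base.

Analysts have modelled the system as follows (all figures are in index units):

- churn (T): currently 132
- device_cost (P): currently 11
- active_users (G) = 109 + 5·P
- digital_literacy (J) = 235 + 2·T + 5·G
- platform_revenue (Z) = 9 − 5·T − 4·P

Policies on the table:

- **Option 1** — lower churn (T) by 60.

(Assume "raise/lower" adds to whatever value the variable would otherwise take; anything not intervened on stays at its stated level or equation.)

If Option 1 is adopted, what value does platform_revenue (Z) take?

Option 1 (T − 60):
  T = 132 − 60 = 72
  P = 11
  Z = 9 − 5·72 − 4·11 = -395

-395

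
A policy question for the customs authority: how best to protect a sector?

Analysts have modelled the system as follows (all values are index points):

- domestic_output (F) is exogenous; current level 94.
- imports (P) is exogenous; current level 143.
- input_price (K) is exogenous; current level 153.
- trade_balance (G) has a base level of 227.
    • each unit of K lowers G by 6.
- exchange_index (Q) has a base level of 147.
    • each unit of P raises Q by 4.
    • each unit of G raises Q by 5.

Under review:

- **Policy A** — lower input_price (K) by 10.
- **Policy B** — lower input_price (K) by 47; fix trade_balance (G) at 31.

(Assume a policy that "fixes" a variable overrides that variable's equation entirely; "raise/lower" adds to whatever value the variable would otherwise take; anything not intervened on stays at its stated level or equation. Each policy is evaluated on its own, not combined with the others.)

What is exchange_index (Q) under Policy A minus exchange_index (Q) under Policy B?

-3310

Policy A (K − 10):
  P = 143
  K = 153 − 10 = 143
  G = 227 − 6·143 = -631
  Q = 147 + 4·143 + 5·(-631) = -2436
Policy B (K − 47, G := 31):
  P = 143
  K = 153 − 47 = 106
  G = 31
  Q = 147 + 4·143 + 5·31 = 874
Q: -2436 − 874 = -3310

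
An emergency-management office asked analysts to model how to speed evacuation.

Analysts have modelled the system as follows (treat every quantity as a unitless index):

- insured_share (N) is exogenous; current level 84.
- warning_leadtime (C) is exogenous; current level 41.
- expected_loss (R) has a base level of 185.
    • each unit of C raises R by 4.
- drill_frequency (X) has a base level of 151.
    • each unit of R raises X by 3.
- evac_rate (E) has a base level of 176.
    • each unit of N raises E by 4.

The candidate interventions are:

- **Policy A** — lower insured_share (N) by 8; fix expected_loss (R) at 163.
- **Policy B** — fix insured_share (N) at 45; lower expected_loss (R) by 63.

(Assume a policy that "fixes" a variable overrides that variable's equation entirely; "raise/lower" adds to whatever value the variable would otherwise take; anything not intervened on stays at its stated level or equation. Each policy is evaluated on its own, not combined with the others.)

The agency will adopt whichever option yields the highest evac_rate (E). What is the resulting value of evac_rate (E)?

Policy A (N − 8, R := 163):
  N = 84 − 8 = 76
  E = 176 + 4·76 = 480
Policy B (N := 45, R − 63):
  N = 45
  E = 176 + 4·45 = 356
Comparing — Policy A: E=480, Policy B: E=356. Highest is 480 (Policy A).

480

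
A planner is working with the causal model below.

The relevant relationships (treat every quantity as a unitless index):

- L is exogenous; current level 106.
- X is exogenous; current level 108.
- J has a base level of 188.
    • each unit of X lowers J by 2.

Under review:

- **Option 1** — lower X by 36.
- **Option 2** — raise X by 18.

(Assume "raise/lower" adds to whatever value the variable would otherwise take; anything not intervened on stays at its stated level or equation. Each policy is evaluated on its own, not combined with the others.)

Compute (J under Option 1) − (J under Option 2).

Option 1 (X − 36):
  X = 108 − 36 = 72
  J = 188 − 2·72 = 44
Option 2 (X + 18):
  X = 108 + 18 = 126
  J = 188 − 2·126 = -64
J: 44 − (-64) = 108

108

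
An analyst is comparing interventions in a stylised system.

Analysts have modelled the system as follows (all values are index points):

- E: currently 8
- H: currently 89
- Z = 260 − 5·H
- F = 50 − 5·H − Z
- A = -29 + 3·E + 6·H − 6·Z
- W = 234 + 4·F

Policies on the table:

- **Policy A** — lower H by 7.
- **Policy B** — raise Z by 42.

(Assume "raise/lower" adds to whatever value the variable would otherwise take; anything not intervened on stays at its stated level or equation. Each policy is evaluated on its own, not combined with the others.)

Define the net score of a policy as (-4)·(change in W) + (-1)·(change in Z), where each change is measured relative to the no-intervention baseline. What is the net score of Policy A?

Baseline:
  H = 89
  Z = 260 − 5·89 = -185
  F = 50 − 5·89 − (-185) = -210
  W = 234 + 4·(-210) = -606
Policy A (H − 7):
  H = 89 − 7 = 82
  Z = 260 − 5·82 = -150
  F = 50 − 5·82 − (-150) = -210
  W = 234 + 4·(-210) = -606
ΔW = -606 − (-606) = 0; ΔZ = -150 − (-185) = 35
Score = (-4)·0 + (-1)·35 = -35

-35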